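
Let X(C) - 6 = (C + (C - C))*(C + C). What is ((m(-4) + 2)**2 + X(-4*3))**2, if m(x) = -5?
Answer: 91809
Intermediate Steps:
X(C) = 6 + 2*C**2 (X(C) = 6 + (C + (C - C))*(C + C) = 6 + (C + 0)*(2*C) = 6 + C*(2*C) = 6 + 2*C**2)
((m(-4) + 2)**2 + X(-4*3))**2 = ((-5 + 2)**2 + (6 + 2*(-4*3)**2))**2 = ((-3)**2 + (6 + 2*(-12)**2))**2 = (9 + (6 + 2*144))**2 = (9 + (6 + 288))**2 = (9 + 294)**2 = 303**2 = 91809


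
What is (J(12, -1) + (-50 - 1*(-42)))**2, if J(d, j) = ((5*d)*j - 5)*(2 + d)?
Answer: 842724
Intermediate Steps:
J(d, j) = (-5 + 5*d*j)*(2 + d) (J(d, j) = (5*d*j - 5)*(2 + d) = (-5 + 5*d*j)*(2 + d))
(J(12, -1) + (-50 - 1*(-42)))**2 = ((-10 - 5*12 + 5*(-1)*12**2 + 10*12*(-1)) + (-50 - 1*(-42)))**2 = ((-10 - 60 + 5*(-1)*144 - 120) + (-50 + 42))**2 = ((-10 - 60 - 720 - 120) - 8)**2 = (-910 - 8)**2 = (-918)**2 = 842724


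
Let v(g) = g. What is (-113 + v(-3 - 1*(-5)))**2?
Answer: 12321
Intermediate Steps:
(-113 + v(-3 - 1*(-5)))**2 = (-113 + (-3 - 1*(-5)))**2 = (-113 + (-3 + 5))**2 = (-113 + 2)**2 = (-111)**2 = 12321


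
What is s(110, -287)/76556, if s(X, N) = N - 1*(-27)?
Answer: -65/19139 ≈ -0.0033962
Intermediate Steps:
s(X, N) = 27 + N (s(X, N) = N + 27 = 27 + N)
s(110, -287)/76556 = (27 - 287)/76556 = -260*1/76556 = -65/19139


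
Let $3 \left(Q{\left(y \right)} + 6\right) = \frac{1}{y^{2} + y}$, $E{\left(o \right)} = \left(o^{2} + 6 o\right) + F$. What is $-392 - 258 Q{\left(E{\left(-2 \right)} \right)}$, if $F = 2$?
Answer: $\frac{17297}{15} \approx 1153.1$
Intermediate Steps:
$E{\left(o \right)} = 2 + o^{2} + 6 o$ ($E{\left(o \right)} = \left(o^{2} + 6 o\right) + 2 = 2 + o^{2} + 6 o$)
$Q{\left(y \right)} = -6 + \frac{1}{3 \left(y + y^{2}\right)}$ ($Q{\left(y \right)} = -6 + \frac{1}{3 \left(y^{2} + y\right)} = -6 + \frac{1}{3 \left(y + y^{2}\right)}$)
$-392 - 258 Q{\left(E{\left(-2 \right)} \right)} = -392 - 258 \frac{1 - 18 \left(2 + \left(-2\right)^{2} + 6 \left(-2\right)\right) - 18 \left(2 + \left(-2\right)^{2} + 6 \left(-2\right)\right)^{2}}{3 \left(2 + \left(-2\right)^{2} + 6 \left(-2\right)\right) \left(1 + \left(2 + \left(-2\right)^{2} + 6 \left(-2\right)\right)\right)} = -392 - 258 \frac{1 - 18 \left(2 + 4 - 12\right) - 18 \left(2 + 4 - 12\right)^{2}}{3 \left(2 + 4 - 12\right) \left(1 + \left(2 + 4 - 12\right)\right)} = -392 - 258 \frac{1 - -108 - 18 \left(-6\right)^{2}}{3 \left(-6\right) \left(1 - 6\right)} = -392 - 258 \cdot \frac{1}{3} \left(- \frac{1}{6}\right) \frac{1}{-5} \left(1 + 108 - 648\right) = -392 - 258 \cdot \frac{1}{3} \left(- \frac{1}{6}\right) \left(- \frac{1}{5}\right) \left(1 + 108 - 648\right) = -392 - 258 \cdot \frac{1}{3} \left(- \frac{1}{6}\right) \left(- \frac{1}{5}\right) \left(-539\right) = -392 - - \frac{23177}{15} = -392 + \frac{23177}{15} = \frac{17297}{15}$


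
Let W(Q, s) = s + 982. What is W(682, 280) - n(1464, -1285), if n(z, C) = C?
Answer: 2547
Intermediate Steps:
W(Q, s) = 982 + s
W(682, 280) - n(1464, -1285) = (982 + 280) - 1*(-1285) = 1262 + 1285 = 2547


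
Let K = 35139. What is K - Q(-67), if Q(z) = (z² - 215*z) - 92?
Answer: 16337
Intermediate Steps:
Q(z) = -92 + z² - 215*z
K - Q(-67) = 35139 - (-92 + (-67)² - 215*(-67)) = 35139 - (-92 + 4489 + 14405) = 35139 - 1*18802 = 35139 - 18802 = 16337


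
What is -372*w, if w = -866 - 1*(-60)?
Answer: 299832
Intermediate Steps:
w = -806 (w = -866 + 60 = -806)
-372*w = -372*(-806) = 299832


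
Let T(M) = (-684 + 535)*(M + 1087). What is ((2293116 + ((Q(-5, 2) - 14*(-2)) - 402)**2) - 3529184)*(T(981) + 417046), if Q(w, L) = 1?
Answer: -119472014246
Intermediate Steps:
T(M) = -161963 - 149*M (T(M) = -149*(1087 + M) = -161963 - 149*M)
((2293116 + ((Q(-5, 2) - 14*(-2)) - 402)**2) - 3529184)*(T(981) + 417046) = ((2293116 + ((1 - 14*(-2)) - 402)**2) - 3529184)*((-161963 - 149*981) + 417046) = ((2293116 + ((1 + 28) - 402)**2) - 3529184)*((-161963 - 146169) + 417046) = ((2293116 + (29 - 402)**2) - 3529184)*(-308132 + 417046) = ((2293116 + (-373)**2) - 3529184)*108914 = ((2293116 + 139129) - 3529184)*108914 = (2432245 - 3529184)*108914 = -1096939*108914 = -119472014246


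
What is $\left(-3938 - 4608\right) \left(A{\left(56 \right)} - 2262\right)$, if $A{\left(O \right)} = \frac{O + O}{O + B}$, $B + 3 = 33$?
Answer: $\frac{830756660}{43} \approx 1.932 \cdot 10^{7}$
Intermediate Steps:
$B = 30$ ($B = -3 + 33 = 30$)
$A{\left(O \right)} = \frac{2 O}{30 + O}$ ($A{\left(O \right)} = \frac{O + O}{O + 30} = \frac{2 O}{30 + O}$)
$\left(-3938 - 4608\right) \left(A{\left(56 \right)} - 2262\right) = \left(-3938 - 4608\right) \left(2 \cdot 56 \frac{1}{30 + 56} - 2262\right) = - 8546 \left(2 \cdot 56 \cdot \frac{1}{86} - 2262\right) = - 8546 \left(\frac{56}{43} - 2262\right) = \left(-8546\right) \left(- \frac{97210}{43}\right) = \frac{830756660}{43}$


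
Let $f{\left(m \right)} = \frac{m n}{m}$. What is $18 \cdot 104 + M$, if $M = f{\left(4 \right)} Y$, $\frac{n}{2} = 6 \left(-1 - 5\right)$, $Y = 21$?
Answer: $360$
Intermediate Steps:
$n = -72$ ($n = 2 \cdot 6 \left(-1 - 5\right) = 2 \cdot 6 \left(-6\right) = 2 \left(-36\right) = -72$)
$f{\left(m \right)} = -72$ ($f{\left(m \right)} = \frac{m \left(-72\right)}{m} = \frac{\left(-72\right) m}{m} = -72$)
$M = -1512$ ($M = \left(-72\right) 21 = -1512$)
$18 \cdot 104 + M = 18 \cdot 104 - 1512 = 1872 - 1512 = 360$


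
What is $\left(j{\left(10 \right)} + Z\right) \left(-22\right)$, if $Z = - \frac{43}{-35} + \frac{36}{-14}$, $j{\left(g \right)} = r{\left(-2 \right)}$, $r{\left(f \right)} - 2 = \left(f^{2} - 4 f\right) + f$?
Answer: $- \frac{8206}{35} \approx -234.46$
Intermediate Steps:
$r{\left(f \right)} = 2 + f^{2} - 3 f$ ($r{\left(f \right)} = 2 + \left(\left(f^{2} - 4 f\right) + f\right) = 2 + \left(f^{2} - 3 f\right) = 2 + f^{2} - 3 f$)
$j{\left(g \right)} = 12$ ($j{\left(g \right)} = 2 + \left(-2\right)^{2} - -6 = 2 + 4 + 6 = 12$)
$Z = - \frac{47}{35}$ ($Z = \left(-43\right) \left(- \frac{1}{35}\right) + 36 \left(- \frac{1}{14}\right) = \frac{43}{35} - \frac{18}{7} = - \frac{47}{35} \approx -1.3429$)
$\left(j{\left(10 \right)} + Z\right) \left(-22\right) = \left(12 - \frac{47}{35}\right) \left(-22\right) = \frac{373}{35} \left(-22\right) = - \frac{8206}{35}$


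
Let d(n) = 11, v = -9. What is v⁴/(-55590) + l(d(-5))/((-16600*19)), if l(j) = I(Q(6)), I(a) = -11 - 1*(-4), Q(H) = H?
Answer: -68965009/584436200 ≈ -0.11800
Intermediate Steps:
I(a) = -7 (I(a) = -11 + 4 = -7)
l(j) = -7
v⁴/(-55590) + l(d(-5))/((-16600*19)) = (-9)⁴/(-55590) - 7/((-16600*19)) = 6561*(-1/55590) - 7/(-315400) = -2187/18530 - 7*(-1/315400) = -2187/18530 + 7/315400 = -68965009/584436200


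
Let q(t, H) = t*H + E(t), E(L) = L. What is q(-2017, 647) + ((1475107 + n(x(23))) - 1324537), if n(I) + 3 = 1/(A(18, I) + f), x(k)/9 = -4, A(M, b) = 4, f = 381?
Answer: -445232864/385 ≈ -1.1564e+6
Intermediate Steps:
x(k) = -36 (x(k) = 9*(-4) = -36)
q(t, H) = t + H*t (q(t, H) = t*H + t = H*t + t = t + H*t)
n(I) = -1154/385 (n(I) = -3 + 1/(4 + 381) = -3 + 1/385 = -1154/385)
q(-2017, 647) + ((1475107 + n(x(23))) - 1324537) = -2017*(1 + 647) + ((1475107 - 1154/385) - 1324537) = -2017*648 + (567915041/385 - 1324537) = -1307016 + 57968296/385 = -445232864/385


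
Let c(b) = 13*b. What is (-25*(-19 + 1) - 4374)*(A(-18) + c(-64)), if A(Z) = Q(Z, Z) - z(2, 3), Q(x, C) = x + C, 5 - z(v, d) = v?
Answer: 3417804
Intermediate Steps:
z(v, d) = 5 - v
Q(x, C) = C + x
A(Z) = -3 + 2*Z (A(Z) = (Z + Z) - (5 - 1*2) = 2*Z - (5 - 2) = 2*Z - 1*3 = 2*Z - 3 = -3 + 2*Z)
(-25*(-19 + 1) - 4374)*(A(-18) + c(-64)) = (-25*(-19 + 1) - 4374)*((-3 + 2*(-18)) + 13*(-64)) = (-25*(-18) - 4374)*((-3 - 36) - 832) = (450 - 4374)*(-39 - 832) = -3924*(-871) = 3417804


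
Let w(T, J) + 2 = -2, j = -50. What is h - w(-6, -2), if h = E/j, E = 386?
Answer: -93/25 ≈ -3.7200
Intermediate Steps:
w(T, J) = -4 (w(T, J) = -2 - 2 = -4)
h = -193/25 (h = 386/(-50) = 386*(-1/50) = -193/25 ≈ -7.7200)
h - w(-6, -2) = -193/25 - 1*(-4) = -193/25 + 4 = -93/25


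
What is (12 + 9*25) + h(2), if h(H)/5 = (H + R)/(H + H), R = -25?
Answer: 833/4 ≈ 208.25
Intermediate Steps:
h(H) = 5*(-25 + H)/(2*H) (h(H) = 5*((H - 25)/(H + H)) = 5*((-25 + H)/((2*H))) = 5*((-25 + H)*(1/(2*H))) = 5*((-25 + H)/(2*H)) = 5*(-25 + H)/(2*H))
(12 + 9*25) + h(2) = (12 + 9*25) + (5/2)*(-25 + 2)/2 = (12 + 225) + (5/2)*(½)*(-23) = 237 - 115/4 = 833/4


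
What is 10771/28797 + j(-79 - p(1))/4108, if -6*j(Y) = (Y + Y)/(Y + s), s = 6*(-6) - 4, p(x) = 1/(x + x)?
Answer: 10573570811/28273240164 ≈ 0.37398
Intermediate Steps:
p(x) = 1/(2*x)
s = -40 (s = -36 - 4 = -40)
j(Y) = -Y/(3*(-40 + Y)) (j(Y) = -(Y + Y)/(6*(Y - 40)) = -2*Y/(6*(-40 + Y)) = -Y/(3*(-40 + Y)))
10771/28797 + j(-79 - p(1))/4108 = 10771/28797 - (-79 - 1/(2*1))/(-120 + 3*(-79 - 1/(2*1)))/4108 = 10771*(1/28797) - (-79 - 1/2)/(-120 + 3*(-79 - 1/2))*(1/4108) = 10771/28797 - (-79 - 1*½)/(-120 + 3*(-79 - 1*½))*(1/4108) = 10771/28797 - (-79 - ½)/(-120 + 3*(-79 - ½))*(1/4108) = 10771/28797 - 1*(-159/2)/(-120 + 3*(-159/2))*(1/4108) = 10771/28797 - 1*(-159/2)/(-120 - 477/2)*(1/4108) = 10771/28797 - 1*(-159/2)/(-717/2)*(1/4108) = 10771/28797 - 1*(-159/2)*(-2/717)*(1/4108) = 10771/28797 - 53/239*1/4108 = 10771/28797 - 53/981812 = 10573570811/28273240164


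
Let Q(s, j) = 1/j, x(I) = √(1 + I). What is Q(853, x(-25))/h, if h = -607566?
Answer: I*√6/7290792 ≈ 3.3597e-7*I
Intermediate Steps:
Q(853, x(-25))/h = 1/(√(1 - 25)*(-607566)) = -1/607566/√(-24) = -1/607566/(2*I*√6) = -I*√6/12*(-1/607566) = I*√6/7290792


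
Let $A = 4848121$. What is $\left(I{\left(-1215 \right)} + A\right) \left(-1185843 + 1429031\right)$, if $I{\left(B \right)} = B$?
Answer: $1178709376328$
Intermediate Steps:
$\left(I{\left(-1215 \right)} + A\right) \left(-1185843 + 1429031\right) = \left(-1215 + 4848121\right) \left(-1185843 + 1429031\right) = 4846906 \cdot 243188 = 1178709376328$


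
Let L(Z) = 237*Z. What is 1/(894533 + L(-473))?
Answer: 1/782432 ≈ 1.2781e-6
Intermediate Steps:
1/(894533 + L(-473)) = 1/(894533 + 237*(-473)) = 1/(894533 - 112101) = 1/782432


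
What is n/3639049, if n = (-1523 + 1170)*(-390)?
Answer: 137670/3639049 ≈ 0.037831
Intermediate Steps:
n = 137670 (n = -353*(-390) = 137670)
n/3639049 = 137670/3639049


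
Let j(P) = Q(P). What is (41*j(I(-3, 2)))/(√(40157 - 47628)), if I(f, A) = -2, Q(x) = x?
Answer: 82*I*√7471/7471 ≈ 0.94869*I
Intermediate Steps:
j(P) = P
(41*j(I(-3, 2)))/(√(40157 - 47628)) = (41*(-2))/(√(40157 - 47628)) = -82*(-I*√7471/7471) = -(-82)*I*√7471/7471 = 82*I*√7471/7471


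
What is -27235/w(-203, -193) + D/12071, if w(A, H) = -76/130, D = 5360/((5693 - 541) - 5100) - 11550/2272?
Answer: 157788646148735/3387026032 ≈ 46586.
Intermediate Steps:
D = 1447165/14768 (D = 5360/(5152 - 5100) - 11550*1/2272 = 5360/52 - 5775/1136 = 5360*(1/52) - 5775/1136 = 1340/13 - 5775/1136 = 1447165/14768 ≈ 97.993)
w(A, H) = -38/65 (w(A, H) = -76*1/130 = -38/65)
-27235/w(-203, -193) + D/12071 = -27235/(-38/65) + (1447165/14768)/12071 = -27235*(-65/38) + (1447165/14768)*(1/12071) = 1770275/38 + 1447165/178264528 = 157788646148735/3387026032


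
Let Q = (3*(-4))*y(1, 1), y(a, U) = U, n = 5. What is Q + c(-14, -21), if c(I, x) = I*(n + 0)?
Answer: -82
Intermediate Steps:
c(I, x) = 5*I (c(I, x) = I*(5 + 0) = I*5 = 5*I)
Q = -12 (Q = (3*(-4))*1 = -12*1 = -12)
Q + c(-14, -21) = -12 + 5*(-14) = -12 - 70 = -82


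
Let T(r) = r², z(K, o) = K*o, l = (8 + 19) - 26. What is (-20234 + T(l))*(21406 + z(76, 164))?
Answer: -685291710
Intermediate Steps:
l = 1 (l = 27 - 26 = 1)
(-20234 + T(l))*(21406 + z(76, 164)) = (-20234 + 1²)*(21406 + 76*164) = (-20234 + 1)*(21406 + 12464) = -20233*33870 = -685291710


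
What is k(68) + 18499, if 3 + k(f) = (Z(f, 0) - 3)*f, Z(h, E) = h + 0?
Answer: 22916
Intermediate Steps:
Z(h, E) = h
k(f) = -3 + f*(-3 + f) (k(f) = -3 + (f - 3)*f = -3 + (-3 + f)*f = -3 + f*(-3 + f))
k(68) + 18499 = (-3 + 68² - 3*68) + 18499 = (-3 + 4624 - 204) + 18499 = 4417 + 18499 = 22916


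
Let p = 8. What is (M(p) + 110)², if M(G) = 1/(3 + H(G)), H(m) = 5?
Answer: 776161/64 ≈ 12128.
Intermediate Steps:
M(G) = ⅛ (M(G) = 1/(3 + 5) = 1/8 = ⅛)
(M(p) + 110)² = (⅛ + 110)² = (881/8)² = 776161/64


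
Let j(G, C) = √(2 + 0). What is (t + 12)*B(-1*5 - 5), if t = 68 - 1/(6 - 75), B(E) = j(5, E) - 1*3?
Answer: -5521/23 + 5521*√2/69 ≈ -126.89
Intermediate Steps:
j(G, C) = √2
B(E) = -3 + √2 (B(E) = √2 - 1*3 = √2 - 3 = -3 + √2)
t = 4693/69 (t = 68 - 1/(-69) = 68 - 1*(-1/69) = 68 + 1/69 = 4693/69 ≈ 68.015)
(t + 12)*B(-1*5 - 5) = (4693/69 + 12)*(-3 + √2) = 5521*(-3 + √2)/69 = -5521/23 + 5521*√2/69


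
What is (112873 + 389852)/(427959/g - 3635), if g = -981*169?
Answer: -3086899075/22335962 ≈ -138.20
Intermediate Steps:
g = -165789
(112873 + 389852)/(427959/g - 3635) = (112873 + 389852)/(427959/(-165789) - 3635) = 502725/(427959*(-1/165789) - 3635) = 502725/(-47551/18421 - 3635) = 502725/(-67007886/18421) = 502725*(-18421/67007886) = -3086899075/22335962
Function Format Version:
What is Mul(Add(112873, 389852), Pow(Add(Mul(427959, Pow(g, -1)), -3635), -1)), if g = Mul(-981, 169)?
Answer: Rational(-3086899075, 22335962) ≈ -138.20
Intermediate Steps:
g = -165789
Mul(Add(112873, 389852), Pow(Add(Mul(427959, Pow(g, -1)), -3635), -1)) = Mul(Add(112873, 389852), Pow(Add(Mul(427959, Pow(-165789, -1)), -3635), -1)) = Mul(502725, Pow(Add(Mul(427959, Rational(-1, 165789)), -3635), -1)) = Mul(502725, Pow(Add(Rational(-47551, 18421), -3635), -1)) = Mul(502725, Pow(Rational(-67007886, 18421), -1)) = Mul(502725, Rational(-18421, 67007886)) = Rational(-3086899075, 22335962)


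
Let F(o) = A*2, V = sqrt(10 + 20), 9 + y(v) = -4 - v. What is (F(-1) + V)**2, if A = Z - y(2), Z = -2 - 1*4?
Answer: (18 + sqrt(30))**2 ≈ 551.18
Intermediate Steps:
Z = -6 (Z = -2 - 4 = -6)
y(v) = -13 - v (y(v) = -9 + (-4 - v) = -13 - v)
V = sqrt(30) ≈ 5.4772
A = 9 (A = -6 - (-13 - 1*2) = -6 - (-13 - 2) = -6 - 1*(-15) = -6 + 15 = 9)
F(o) = 18 (F(o) = 9*2 = 18)
(F(-1) + V)**2 = (18 + sqrt(30))**2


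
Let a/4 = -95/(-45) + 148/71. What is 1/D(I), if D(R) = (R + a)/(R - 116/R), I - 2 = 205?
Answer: 20093/21781 ≈ 0.92250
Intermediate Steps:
I = 207 (I = 2 + 205 = 207)
a = 10724/639 (a = 4*(-95/(-45) + 148/71) = 4*(-95*(-1/45) + 148*(1/71)) = 4*(19/9 + 148/71) = 4*(2681/639) = 10724/639 ≈ 16.782)
D(R) = (10724/639 + R)/(R - 116/R) (D(R) = (R + 10724/639)/(R - 116/R) = (10724/639 + R)/(R - 116/R))
1/D(I) = 1/((1/639)*207*(10724 + 639*207)/(-116 + 207**2)) = 1/((1/639)*207*(10724 + 132273)/(-116 + 42849)) = 1/((1/639)*207*142997/42733) = 1/((1/639)*207*(1/42733)*142997) = 1/(21781/20093) = 20093/21781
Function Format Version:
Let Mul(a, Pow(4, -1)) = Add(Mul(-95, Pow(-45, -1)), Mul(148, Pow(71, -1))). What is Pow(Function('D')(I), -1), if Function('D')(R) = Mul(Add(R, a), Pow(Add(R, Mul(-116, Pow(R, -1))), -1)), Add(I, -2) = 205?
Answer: Rational(20093, 21781) ≈ 0.92250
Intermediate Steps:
I = 207 (I = Add(2, 205) = 207)
a = Rational(10724, 639) (a = Mul(4, Add(Mul(-95, Pow(-45, -1)), Mul(148, Pow(71, -1)))) = Mul(4, Add(Mul(-95, Rational(-1, 45)), Mul(148, Rational(1, 71)))) = Mul(4, Add(Rational(19, 9), Rational(148, 71))) = Mul(4, Rational(2681, 639)) = Rational(10724, 639) ≈ 16.782)
Function('D')(R) = Mul(Pow(Add(R, Mul(-116, Pow(R, -1))), -1), Add(Rational(10724, 639), R)) (Function('D')(R) = Mul(Add(R, Rational(10724, 639)), Pow(Add(R, Mul(-116, Pow(R, -1))), -1)) = Mul(Add(Rational(10724, 639), R), Pow(Add(R, Mul(-116, Pow(R, -1))), -1)) = Mul(Pow(Add(R, Mul(-116, Pow(R, -1))), -1), Add(Rational(10724, 639), R)))
Pow(Function('D')(I), -1) = Pow(Mul(Rational(1, 639), 207, Pow(Add(-116, Pow(207, 2)), -1), Add(10724, Mul(639, 207))), -1) = Pow(Mul(Rational(1, 639), 207, Pow(Add(-116, 42849), -1), Add(10724, 132273)), -1) = Pow(Mul(Rational(1, 639), 207, Pow(42733, -1), 142997), -1) = Pow(Mul(Rational(1, 639), 207, Rational(1, 42733), 142997), -1) = Pow(Rational(21781, 20093), -1) = Rational(20093, 21781)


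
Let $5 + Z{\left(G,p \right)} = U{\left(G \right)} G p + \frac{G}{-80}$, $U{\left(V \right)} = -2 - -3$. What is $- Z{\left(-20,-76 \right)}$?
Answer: $- \frac{6061}{4} \approx -1515.3$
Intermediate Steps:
$U{\left(V \right)} = 1$ ($U{\left(V \right)} = -2 + 3 = 1$)
$Z{\left(G,p \right)} = -5 - \frac{G}{80} + G p$ ($Z{\left(G,p \right)} = -5 + \left(1 G p + \frac{G}{-80}\right) = -5 + \left(G p + G \left(- \frac{1}{80}\right)\right) = -5 + \left(G p - \frac{G}{80}\right) = -5 + \left(- \frac{G}{80} + G p\right) = -5 - \frac{G}{80} + G p$)
$- Z{\left(-20,-76 \right)} = - (-5 - - \frac{1}{4} - -1520) = - (-5 + \frac{1}{4} + 1520) = \left(-1\right) \frac{6061}{4} = - \frac{6061}{4}$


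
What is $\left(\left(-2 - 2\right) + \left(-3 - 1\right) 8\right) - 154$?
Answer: $-190$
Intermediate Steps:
$\left(\left(-2 - 2\right) + \left(-3 - 1\right) 8\right) - 154 = \left(\left(-2 - 2\right) - 32\right) - 154 = \left(-4 - 32\right) - 154 = -36 - 154 = -190$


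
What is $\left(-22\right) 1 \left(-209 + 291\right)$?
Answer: $-1804$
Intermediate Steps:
$\left(-22\right) 1 \left(-209 + 291\right) = \left(-22\right) 82 = -1804$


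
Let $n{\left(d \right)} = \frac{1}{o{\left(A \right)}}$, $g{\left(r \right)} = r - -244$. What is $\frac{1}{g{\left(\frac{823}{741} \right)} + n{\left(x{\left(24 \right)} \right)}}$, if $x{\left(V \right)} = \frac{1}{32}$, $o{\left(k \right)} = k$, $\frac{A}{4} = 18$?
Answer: $\frac{17784}{4359295} \approx 0.0040796$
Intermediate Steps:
$A = 72$ ($A = 4 \cdot 18 = 72$)
$x{\left(V \right)} = \frac{1}{32}$
$g{\left(r \right)} = 244 + r$ ($g{\left(r \right)} = r + 244 = 244 + r$)
$n{\left(d \right)} = \frac{1}{72}$
$\frac{1}{g{\left(\frac{823}{741} \right)} + n{\left(x{\left(24 \right)} \right)}} = \frac{1}{\left(244 + \frac{823}{741}\right) + \frac{1}{72}} = \frac{1}{\frac{181627}{741} + \frac{1}{72}} = \frac{1}{\frac{4359295}{17784}} = \frac{17784}{4359295}$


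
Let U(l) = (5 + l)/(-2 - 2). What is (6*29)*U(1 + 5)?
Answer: -957/2 ≈ -478.50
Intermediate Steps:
U(l) = -5/4 - l/4 (U(l) = (5 + l)/(-4) = (5 + l)*(-1/4) = -5/4 - l/4)
(6*29)*U(1 + 5) = (6*29)*(-5/4 - (1 + 5)/4) = 174*(-5/4 - 1/4*6) = 174*(-5/4 - 3/2) = 174*(-11/4) = -957/2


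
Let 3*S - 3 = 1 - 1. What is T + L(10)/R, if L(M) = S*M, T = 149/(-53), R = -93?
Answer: -14387/4929 ≈ -2.9188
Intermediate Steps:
T = -149/53 (T = 149*(-1/53) = -149/53 ≈ -2.8113)
S = 1 (S = 1 + (1 - 1)/3 = 1 + (1/3)*0 = 1 + 0 = 1)
L(M) = M (L(M) = 1*M = M)
T + L(10)/R = -149/53 + 10/(-93) = -149/53 + 10*(-1/93) = -149/53 - 10/93 = -14387/4929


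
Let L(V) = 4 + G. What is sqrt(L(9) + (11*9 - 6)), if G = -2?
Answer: sqrt(95) ≈ 9.7468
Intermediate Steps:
L(V) = 2 (L(V) = 4 - 2 = 2)
sqrt(L(9) + (11*9 - 6)) = sqrt(2 + (11*9 - 6)) = sqrt(2 + (99 - 6)) = sqrt(2 + 93) = sqrt(95)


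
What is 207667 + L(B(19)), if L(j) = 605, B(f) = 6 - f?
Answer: 208272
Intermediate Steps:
207667 + L(B(19)) = 207667 + 605 = 208272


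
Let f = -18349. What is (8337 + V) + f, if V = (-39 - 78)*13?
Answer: -11533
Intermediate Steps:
V = -1521 (V = -117*13 = -1521)
(8337 + V) + f = (8337 - 1521) - 18349 = 6816 - 18349 = -11533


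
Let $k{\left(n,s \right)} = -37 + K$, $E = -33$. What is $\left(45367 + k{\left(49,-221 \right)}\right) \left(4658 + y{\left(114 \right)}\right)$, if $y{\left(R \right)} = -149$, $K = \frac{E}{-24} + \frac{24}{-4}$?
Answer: $\frac{1634976927}{8} \approx 2.0437 \cdot 10^{8}$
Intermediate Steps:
$K = - \frac{37}{8}$ ($K = - \frac{33}{-24} + \frac{24}{-4} = \left(-33\right) \left(- \frac{1}{24}\right) + 24 \left(- \frac{1}{4}\right) = \frac{11}{8} - 6 = - \frac{37}{8} \approx -4.625$)
$k{\left(n,s \right)} = - \frac{333}{8}$ ($k{\left(n,s \right)} = -37 - \frac{37}{8} = - \frac{333}{8}$)
$\left(45367 + k{\left(49,-221 \right)}\right) \left(4658 + y{\left(114 \right)}\right) = \left(45367 - \frac{333}{8}\right) \left(4658 - 149\right) = \frac{362603}{8} \cdot 4509 = \frac{1634976927}{8}$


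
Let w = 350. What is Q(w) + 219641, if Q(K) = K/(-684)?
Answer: 75117047/342 ≈ 2.1964e+5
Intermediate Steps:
Q(K) = -K/684 (Q(K) = K*(-1/684) = -K/684)
Q(w) + 219641 = -1/684*350 + 219641 = -175/342 + 219641 = 75117047/342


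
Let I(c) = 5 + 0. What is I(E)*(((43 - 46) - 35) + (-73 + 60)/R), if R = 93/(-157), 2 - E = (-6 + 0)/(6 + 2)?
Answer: -7465/93 ≈ -80.269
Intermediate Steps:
E = 11/4 (E = 2 - (-6 + 0)/(6 + 2) = 2 - (-6)/8 = 2 - 1*(-¾) = 2 + ¾ = 11/4 ≈ 2.7500)
I(c) = 5
R = -93/157 (R = 93*(-1/157) = -93/157 ≈ -0.59236)
I(E)*(((43 - 46) - 35) + (-73 + 60)/R) = 5*(((43 - 46) - 35) + (-73 + 60)/(-93/157)) = 5*((-3 - 35) - 13*(-157/93)) = 5*(-38 + 2041/93) = 5*(-1493/93) = -7465/93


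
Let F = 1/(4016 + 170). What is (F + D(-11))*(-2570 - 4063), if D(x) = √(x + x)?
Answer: -6633/4186 - 6633*I*√22 ≈ -1.5846 - 31112.0*I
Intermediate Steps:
D(x) = √2*√x (D(x) = √(2*x) = √2*√x)
F = 1/4186 ≈ 0.00023889
(F + D(-11))*(-2570 - 4063) = (1/4186 + √2*√(-11))*(-2570 - 4063) = (1/4186 + √2*(I*√11))*(-6633) = (1/4186 + I*√22)*(-6633) = -6633/4186 - 6633*I*√22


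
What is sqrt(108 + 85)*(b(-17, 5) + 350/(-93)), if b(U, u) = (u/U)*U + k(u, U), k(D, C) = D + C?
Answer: -1001*sqrt(193)/93 ≈ -149.53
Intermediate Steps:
k(D, C) = C + D
b(U, u) = U + 2*u (b(U, u) = (u/U)*U + (U + u) = u + (U + u) = U + 2*u)
sqrt(108 + 85)*(b(-17, 5) + 350/(-93)) = sqrt(108 + 85)*((-17 + 2*5) + 350/(-93)) = sqrt(193)*((-17 + 10) + 350*(-1/93)) = sqrt(193)*(-7 - 350/93) = sqrt(193)*(-1001/93) = -1001*sqrt(193)/93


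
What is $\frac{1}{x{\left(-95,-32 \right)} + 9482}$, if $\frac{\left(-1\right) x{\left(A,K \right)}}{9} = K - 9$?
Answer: $\frac{1}{9851} \approx 0.00010151$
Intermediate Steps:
$x{\left(A,K \right)} = 81 - 9 K$ ($x{\left(A,K \right)} = - 9 \left(K - 9\right) = - 9 \left(-9 + K\right) = 81 - 9 K$)
$\frac{1}{x{\left(-95,-32 \right)} + 9482} = \frac{1}{\left(81 - -288\right) + 9482} = \frac{1}{\left(81 + 288\right) + 9482} = \frac{1}{369 + 9482} = \frac{1}{9851}$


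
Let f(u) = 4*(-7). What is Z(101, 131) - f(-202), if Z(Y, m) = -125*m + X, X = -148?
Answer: -16495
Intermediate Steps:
f(u) = -28
Z(Y, m) = -148 - 125*m (Z(Y, m) = -125*m - 148 = -148 - 125*m)
Z(101, 131) - f(-202) = (-148 - 125*131) - 1*(-28) = (-148 - 16375) + 28 = -16523 + 28 = -16495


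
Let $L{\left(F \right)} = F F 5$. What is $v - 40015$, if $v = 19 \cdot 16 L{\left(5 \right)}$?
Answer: $-2015$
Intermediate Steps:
$L{\left(F \right)} = 5 F^{2}$ ($L{\left(F \right)} = F^{2} \cdot 5 = 5 F^{2}$)
$v = 38000$ ($v = 19 \cdot 16 \cdot 5 \cdot 5^{2} = 304 \cdot 5 \cdot 25 = 304 \cdot 125 = 38000$)
$v - 40015 = 38000 - 40015 = -2015$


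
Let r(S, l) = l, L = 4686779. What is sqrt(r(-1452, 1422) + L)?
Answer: sqrt(4688201) ≈ 2165.2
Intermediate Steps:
sqrt(r(-1452, 1422) + L) = sqrt(1422 + 4686779) = sqrt(4688201)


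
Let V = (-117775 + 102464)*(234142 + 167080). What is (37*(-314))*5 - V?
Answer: 6143051952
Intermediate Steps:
V = -6143110042 (V = -15311*401222 = -6143110042)
(37*(-314))*5 - V = (37*(-314))*5 - 1*(-6143110042) = -11618*5 + 6143110042 = -58090 + 6143110042 = 6143051952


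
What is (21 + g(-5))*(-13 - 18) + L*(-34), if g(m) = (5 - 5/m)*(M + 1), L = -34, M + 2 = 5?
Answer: -239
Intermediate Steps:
M = 3 (M = -2 + 5 = 3)
g(m) = 20 - 20/m (g(m) = (5 - 5/m)*(3 + 1) = (5 - 5/m)*4 = 20 - 20/m)
(21 + g(-5))*(-13 - 18) + L*(-34) = (21 + (20 - 20/(-5)))*(-13 - 18) - 34*(-34) = (21 + (20 - 20*(-⅕)))*(-31) + 1156 = (21 + (20 + 4))*(-31) + 1156 = (21 + 24)*(-31) + 1156 = 45*(-31) + 1156 = -1395 + 1156 = -239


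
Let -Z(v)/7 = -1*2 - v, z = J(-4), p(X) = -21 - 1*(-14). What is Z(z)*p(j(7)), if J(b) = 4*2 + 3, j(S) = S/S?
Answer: -637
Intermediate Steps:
j(S) = 1
J(b) = 11 (J(b) = 8 + 3 = 11)
p(X) = -7 (p(X) = -21 + 14 = -7)
z = 11
Z(v) = 14 + 7*v (Z(v) = -7*(-1*2 - v) = -7*(-2 - v) = 14 + 7*v)
Z(z)*p(j(7)) = (14 + 7*11)*(-7) = (14 + 77)*(-7) = 91*(-7) = -637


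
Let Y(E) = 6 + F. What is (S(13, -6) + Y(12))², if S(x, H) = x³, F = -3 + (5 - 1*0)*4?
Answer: 4928400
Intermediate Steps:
F = 17 (F = -3 + (5 + 0)*4 = -3 + 5*4 = -3 + 20 = 17)
Y(E) = 23 (Y(E) = 6 + 17 = 23)
(S(13, -6) + Y(12))² = (13³ + 23)² = (2197 + 23)² = 2220² = 4928400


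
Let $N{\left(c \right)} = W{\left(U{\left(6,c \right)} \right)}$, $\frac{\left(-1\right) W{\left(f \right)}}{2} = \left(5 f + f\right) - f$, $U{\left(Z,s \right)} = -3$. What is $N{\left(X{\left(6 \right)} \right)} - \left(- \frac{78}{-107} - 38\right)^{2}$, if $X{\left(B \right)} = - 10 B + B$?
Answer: $- \frac{15560674}{11449} \approx -1359.1$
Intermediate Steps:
$X{\left(B \right)} = - 9 B$
$W{\left(f \right)} = - 10 f$ ($W{\left(f \right)} = - 2 \left(\left(5 f + f\right) - f\right) = - 2 \left(6 f - f\right) = - 2 \cdot 5 f = - 10 f$)
$N{\left(c \right)} = 30$ ($N{\left(c \right)} = \left(-10\right) \left(-3\right) = 30$)
$N{\left(X{\left(6 \right)} \right)} - \left(- \frac{78}{-107} - 38\right)^{2} = 30 - \left(- \frac{78}{-107} - 38\right)^{2} = 30 - \left(\left(-78\right) \left(- \frac{1}{107}\right) - 38\right)^{2} = 30 - \left(\frac{78}{107} - 38\right)^{2} = 30 - \left(- \frac{3988}{107}\right)^{2} = 30 - \frac{15904144}{11449} = - \frac{15560674}{11449}$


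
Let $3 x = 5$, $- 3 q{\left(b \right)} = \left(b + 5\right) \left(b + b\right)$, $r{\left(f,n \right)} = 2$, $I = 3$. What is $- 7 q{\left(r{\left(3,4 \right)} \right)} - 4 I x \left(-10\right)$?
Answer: $\frac{39200}{3} \approx 13067.0$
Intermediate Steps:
$q{\left(b \right)} = - \frac{2 b \left(5 + b\right)}{3}$ ($q{\left(b \right)} = - \frac{\left(b + 5\right) \left(b + b\right)}{3} = - \frac{\left(5 + b\right) 2 b}{3} = - \frac{2 b \left(5 + b\right)}{3}$)
$x = \frac{5}{3}$ ($x = \frac{1}{3} \cdot 5 = \frac{5}{3} \approx 1.6667$)
$- 7 q{\left(r{\left(3,4 \right)} \right)} - 4 I x \left(-10\right) = - 7 \left(\left(- \frac{2}{3}\right) 2 \left(5 + 2\right)\right) \left(-4\right) 3 \cdot \frac{5}{3} \left(-10\right) = - 7 \left(\left(- \frac{2}{3}\right) 2 \cdot 7\right) \left(\left(-12\right) \frac{5}{3}\right) \left(-10\right) = \left(-7\right) \left(- \frac{28}{3}\right) \left(-20\right) \left(-10\right) = \frac{196}{3} \left(-20\right) \left(-10\right) = \left(- \frac{3920}{3}\right) \left(-10\right) = \frac{39200}{3}$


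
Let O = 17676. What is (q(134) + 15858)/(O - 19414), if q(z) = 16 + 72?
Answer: -7973/869 ≈ -9.1749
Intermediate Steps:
q(z) = 88
(q(134) + 15858)/(O - 19414) = (88 + 15858)/(17676 - 19414) = 15946/(-1738) = 15946*(-1/1738) = -7973/869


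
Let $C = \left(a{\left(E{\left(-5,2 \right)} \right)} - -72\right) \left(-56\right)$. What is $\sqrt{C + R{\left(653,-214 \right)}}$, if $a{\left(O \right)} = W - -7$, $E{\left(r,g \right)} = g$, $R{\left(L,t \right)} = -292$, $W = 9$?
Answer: $6 i \sqrt{145} \approx 72.25 i$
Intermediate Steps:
$a{\left(O \right)} = 16$ ($a{\left(O \right)} = 9 - -7 = 9 + 7 = 16$)
$C = -4928$ ($C = \left(16 - -72\right) \left(-56\right) = \left(16 + 72\right) \left(-56\right) = 88 \left(-56\right) = -4928$)
$\sqrt{C + R{\left(653,-214 \right)}} = \sqrt{-4928 - 292} = \sqrt{-5220} = 6 i \sqrt{145}$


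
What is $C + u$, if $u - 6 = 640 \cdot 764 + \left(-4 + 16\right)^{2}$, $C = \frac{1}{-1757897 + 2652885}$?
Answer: $\frac{437747580681}{894988} \approx 4.8911 \cdot 10^{5}$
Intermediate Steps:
$C = \frac{1}{894988} \approx 1.1173 \cdot 10^{-6}$
$u = 489110$ ($u = 6 + \left(640 \cdot 764 + \left(-4 + 16\right)^{2}\right) = 6 + \left(488960 + 12^{2}\right) = 6 + \left(488960 + 144\right) = 6 + 489104 = 489110$)
$C + u = \frac{1}{894988} + 489110 = \frac{437747580681}{894988}$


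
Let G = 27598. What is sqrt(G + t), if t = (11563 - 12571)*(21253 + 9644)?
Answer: I*sqrt(31116578) ≈ 5578.2*I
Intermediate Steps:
t = -31144176 (t = -1008*30897 = -31144176)
sqrt(G + t) = sqrt(27598 - 31144176) = sqrt(-31116578) = I*sqrt(31116578)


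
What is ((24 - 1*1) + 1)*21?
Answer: 504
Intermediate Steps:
((24 - 1*1) + 1)*21 = ((24 - 1) + 1)*21 = (23 + 1)*21 = 24*21 = 504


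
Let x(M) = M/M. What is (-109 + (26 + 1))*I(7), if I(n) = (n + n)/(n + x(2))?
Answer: -287/2 ≈ -143.50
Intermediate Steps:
x(M) = 1
I(n) = 2*n/(1 + n) (I(n) = (n + n)/(n + 1) = (2*n)/(1 + n) = 2*n/(1 + n))
(-109 + (26 + 1))*I(7) = (-109 + (26 + 1))*(2*7/(1 + 7)) = (-109 + 27)*(2*7/8) = -164*7/8 = -82*7/4 = -287/2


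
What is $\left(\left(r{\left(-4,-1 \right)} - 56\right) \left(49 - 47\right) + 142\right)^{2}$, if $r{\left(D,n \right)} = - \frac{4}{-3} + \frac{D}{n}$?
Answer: $\frac{14884}{9} \approx 1653.8$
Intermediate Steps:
$r{\left(D,n \right)} = \frac{4}{3} + \frac{D}{n}$ ($r{\left(D,n \right)} = \left(-4\right) \left(- \frac{1}{3}\right) + \frac{D}{n} = \frac{4}{3} + \frac{D}{n}$)
$\left(\left(r{\left(-4,-1 \right)} - 56\right) \left(49 - 47\right) + 142\right)^{2} = \left(\left(\left(\frac{4}{3} - \frac{4}{-1}\right) - 56\right) \left(49 - 47\right) + 142\right)^{2} = \left(\left(\left(\frac{4}{3} - -4\right) - 56\right) 2 + 142\right)^{2} = \left(\left(\left(\frac{4}{3} + 4\right) - 56\right) 2 + 142\right)^{2} = \left(\left(\frac{16}{3} - 56\right) 2 + 142\right)^{2} = \left(\left(- \frac{152}{3}\right) 2 + 142\right)^{2} = \left(- \frac{304}{3} + 142\right)^{2} = \left(\frac{122}{3}\right)^{2} = \frac{14884}{9}$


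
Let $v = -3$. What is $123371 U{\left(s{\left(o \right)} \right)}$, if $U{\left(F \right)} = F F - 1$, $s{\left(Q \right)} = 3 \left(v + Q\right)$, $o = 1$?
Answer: $4317985$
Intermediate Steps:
$s{\left(Q \right)} = -9 + 3 Q$ ($s{\left(Q \right)} = 3 \left(-3 + Q\right) = -9 + 3 Q$)
$U{\left(F \right)} = -1 + F^{2}$ ($U{\left(F \right)} = F^{2} - 1 = -1 + F^{2}$)
$123371 U{\left(s{\left(o \right)} \right)} = 123371 \left(-1 + \left(-9 + 3 \cdot 1\right)^{2}\right) = 123371 \left(-1 + \left(-9 + 3\right)^{2}\right) = 123371 \left(-1 + \left(-6\right)^{2}\right) = 123371 \left(-1 + 36\right) = 123371 \cdot 35 = 4317985$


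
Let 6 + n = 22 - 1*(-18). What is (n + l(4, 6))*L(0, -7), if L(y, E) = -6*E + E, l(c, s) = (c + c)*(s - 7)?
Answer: 910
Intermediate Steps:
n = 34 (n = -6 + (22 - 1*(-18)) = -6 + (22 + 18) = -6 + 40 = 34)
l(c, s) = 2*c*(-7 + s) (l(c, s) = (2*c)*(-7 + s) = 2*c*(-7 + s))
L(y, E) = -5*E
(n + l(4, 6))*L(0, -7) = (34 + 2*4*(-7 + 6))*(-5*(-7)) = (34 + 2*4*(-1))*35 = (34 - 8)*35 = 26*35 = 910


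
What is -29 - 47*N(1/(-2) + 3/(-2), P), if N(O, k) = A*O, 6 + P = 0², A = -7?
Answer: -687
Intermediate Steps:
P = -6 (P = -6 + 0² = -6 + 0 = -6)
N(O, k) = -7*O
-29 - 47*N(1/(-2) + 3/(-2), P) = -29 - (-329)*(1/(-2) + 3/(-2)) = -29 - (-329)*(1*(-½) + 3*(-½)) = -29 - (-329)*(-½ - 3/2) = -29 - (-329)*(-2) = -29 - 47*14 = -29 - 658 = -687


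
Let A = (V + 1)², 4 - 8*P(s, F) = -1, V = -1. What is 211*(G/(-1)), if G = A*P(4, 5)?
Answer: 0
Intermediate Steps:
P(s, F) = 5/8 (P(s, F) = ½ - ⅛*(-1) = ½ + ⅛ = 5/8)
A = 0 (A = (-1 + 1)² = 0² = 0)
G = 0 (G = 0*(5/8) = 0)
211*(G/(-1)) = 211*(0/(-1)) = 211*(0*(-1)) = 211*0 = 0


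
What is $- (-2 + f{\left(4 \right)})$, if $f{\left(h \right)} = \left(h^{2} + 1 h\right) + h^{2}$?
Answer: $-34$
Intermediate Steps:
$f{\left(h \right)} = h + 2 h^{2}$ ($f{\left(h \right)} = \left(h^{2} + h\right) + h^{2} = \left(h + h^{2}\right) + h^{2} = h + 2 h^{2}$)
$- (-2 + f{\left(4 \right)}) = - (-2 + 4 \left(1 + 2 \cdot 4\right)) = - (-2 + 4 \left(1 + 8\right)) = - (-2 + 4 \cdot 9) = - (-2 + 36) = \left(-1\right) 34 = -34$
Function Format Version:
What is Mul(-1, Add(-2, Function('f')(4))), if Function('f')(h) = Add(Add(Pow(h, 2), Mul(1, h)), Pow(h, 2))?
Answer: -34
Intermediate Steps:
Function('f')(h) = Add(h, Mul(2, Pow(h, 2))) (Function('f')(h) = Add(Add(Pow(h, 2), h), Pow(h, 2)) = Add(Add(h, Pow(h, 2)), Pow(h, 2)) = Add(h, Mul(2, Pow(h, 2))))
Mul(-1, Add(-2, Function('f')(4))) = Mul(-1, Add(-2, Mul(4, Add(1, Mul(2, 4))))) = Mul(-1, Add(-2, Mul(4, Add(1, 8)))) = Mul(-1, Add(-2, Mul(4, 9))) = Mul(-1, Add(-2, 36)) = Mul(-1, 34) = -34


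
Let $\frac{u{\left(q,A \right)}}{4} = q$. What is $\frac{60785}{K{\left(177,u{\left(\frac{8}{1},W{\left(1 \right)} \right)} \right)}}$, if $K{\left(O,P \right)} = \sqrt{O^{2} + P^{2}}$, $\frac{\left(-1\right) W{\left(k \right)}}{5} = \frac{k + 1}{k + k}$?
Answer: $\frac{60785 \sqrt{32353}}{32353} \approx 337.94$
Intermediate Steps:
$W{\left(k \right)} = - \frac{5 \left(1 + k\right)}{2 k}$ ($W{\left(k \right)} = - 5 \frac{k + 1}{k + k} = - 5 \frac{1 + k}{2 k} = - \frac{5 \left(1 + k\right)}{2 k}$)
$u{\left(q,A \right)} = 4 q$
$\frac{60785}{K{\left(177,u{\left(\frac{8}{1},W{\left(1 \right)} \right)} \right)}} = \frac{60785}{\sqrt{177^{2} + \left(4 \cdot \frac{8}{1}\right)^{2}}} = \frac{60785}{\sqrt{31329 + \left(4 \cdot 8 \cdot 1\right)^{2}}} = \frac{60785}{\sqrt{31329 + \left(4 \cdot 8\right)^{2}}} = \frac{60785}{\sqrt{31329 + 32^{2}}} = \frac{60785}{\sqrt{31329 + 1024}} = \frac{60785}{\sqrt{32353}} = 60785 \frac{\sqrt{32353}}{32353} = \frac{60785 \sqrt{32353}}{32353}$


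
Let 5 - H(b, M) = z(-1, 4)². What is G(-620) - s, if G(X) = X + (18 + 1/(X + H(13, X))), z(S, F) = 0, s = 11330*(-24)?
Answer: 166860569/615 ≈ 2.7132e+5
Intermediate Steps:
s = -271920
H(b, M) = 5 (H(b, M) = 5 - 1*0² = 5 - 1*0 = 5 + 0 = 5)
G(X) = 18 + X + 1/(5 + X) (G(X) = X + (18 + 1/(X + 5)) = X + (18 + 1/(5 + X)) = 18 + X + 1/(5 + X))
G(-620) - s = (91 + (-620)² + 23*(-620))/(5 - 620) - 1*(-271920) = (91 + 384400 - 14260)/(-615) + 271920 = -1/615*370231 + 271920 = -370231/615 + 271920 = 166860569/615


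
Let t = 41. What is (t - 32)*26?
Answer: 234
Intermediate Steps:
(t - 32)*26 = (41 - 32)*26 = 9*26 = 234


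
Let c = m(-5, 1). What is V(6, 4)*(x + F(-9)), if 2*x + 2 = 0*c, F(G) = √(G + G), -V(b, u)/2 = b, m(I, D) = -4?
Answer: 12 - 36*I*√2 ≈ 12.0 - 50.912*I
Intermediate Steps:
V(b, u) = -2*b
c = -4
F(G) = √2*√G (F(G) = √(2*G) = √2*√G)
x = -1 (x = -1 + (0*(-4))/2 = -1 + (½)*0 = -1 + 0 = -1)
V(6, 4)*(x + F(-9)) = (-2*6)*(-1 + √2*√(-9)) = -12*(-1 + √2*(3*I)) = -12*(-1 + 3*I*√2) = 12 - 36*I*√2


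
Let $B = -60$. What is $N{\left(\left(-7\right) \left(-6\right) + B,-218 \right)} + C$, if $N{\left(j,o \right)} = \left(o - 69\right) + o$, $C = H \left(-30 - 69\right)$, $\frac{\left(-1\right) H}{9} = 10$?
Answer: $8405$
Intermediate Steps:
$H = -90$ ($H = \left(-9\right) 10 = -90$)
$C = 8910$ ($C = - 90 \left(-30 - 69\right) = \left(-90\right) \left(-99\right) = 8910$)
$N{\left(j,o \right)} = -69 + 2 o$ ($N{\left(j,o \right)} = \left(-69 + o\right) + o = -69 + 2 o$)
$N{\left(\left(-7\right) \left(-6\right) + B,-218 \right)} + C = \left(-69 + 2 \left(-218\right)\right) + 8910 = \left(-69 - 436\right) + 8910 = -505 + 8910 = 8405$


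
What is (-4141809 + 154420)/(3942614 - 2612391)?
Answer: -3987389/1330223 ≈ -2.9975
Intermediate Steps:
(-4141809 + 154420)/(3942614 - 2612391) = -3987389/1330223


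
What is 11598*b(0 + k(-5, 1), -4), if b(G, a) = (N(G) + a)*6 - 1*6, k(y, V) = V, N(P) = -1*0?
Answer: -347940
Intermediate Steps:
N(P) = 0
b(G, a) = -6 + 6*a (b(G, a) = (0 + a)*6 - 1*6 = a*6 - 6 = 6*a - 6 = -6 + 6*a)
11598*b(0 + k(-5, 1), -4) = 11598*(-6 + 6*(-4)) = 11598*(-6 - 24) = 11598*(-30) = -347940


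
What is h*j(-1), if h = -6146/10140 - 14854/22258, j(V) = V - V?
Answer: 0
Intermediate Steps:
j(V) = 0
h = -71854307/56424030 (h = -6146*1/10140 - 14854*1/22258 = -3073/5070 - 7427/11129 = -71854307/56424030 ≈ -1.2735)
h*j(-1) = -71854307/56424030*0 = 0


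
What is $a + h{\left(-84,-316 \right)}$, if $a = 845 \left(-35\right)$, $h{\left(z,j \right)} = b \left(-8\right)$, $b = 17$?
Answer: $-29711$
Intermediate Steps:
$h{\left(z,j \right)} = -136$ ($h{\left(z,j \right)} = 17 \left(-8\right) = -136$)
$a = -29575$
$a + h{\left(-84,-316 \right)} = -29575 - 136 = -29711$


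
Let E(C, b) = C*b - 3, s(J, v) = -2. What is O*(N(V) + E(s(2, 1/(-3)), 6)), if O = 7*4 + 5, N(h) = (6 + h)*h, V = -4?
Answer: -759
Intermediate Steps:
E(C, b) = -3 + C*b
N(h) = h*(6 + h)
O = 33 (O = 28 + 5 = 33)
O*(N(V) + E(s(2, 1/(-3)), 6)) = 33*(-4*(6 - 4) + (-3 - 2*6)) = 33*(-4*2 + (-3 - 12)) = 33*(-8 - 15) = 33*(-23) = -759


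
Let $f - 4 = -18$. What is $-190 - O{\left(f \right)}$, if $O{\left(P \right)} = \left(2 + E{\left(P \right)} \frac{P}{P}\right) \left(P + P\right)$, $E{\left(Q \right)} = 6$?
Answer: $34$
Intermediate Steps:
$f = -14$ ($f = 4 - 18 = -14$)
$O{\left(P \right)} = 16 P$ ($O{\left(P \right)} = \left(2 + 6 \frac{P}{P}\right) \left(P + P\right) = \left(2 + 6 \cdot 1\right) 2 P = \left(2 + 6\right) 2 P = 8 \cdot 2 P = 16 P$)
$-190 - O{\left(f \right)} = -190 - 16 \left(-14\right) = -190 - -224 = -190 + 224 = 34$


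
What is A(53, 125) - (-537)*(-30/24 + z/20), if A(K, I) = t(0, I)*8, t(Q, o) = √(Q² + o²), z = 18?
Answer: 16241/20 ≈ 812.05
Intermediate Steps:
A(K, I) = 8*√(I²) (A(K, I) = √(0² + I²)*8 = √(0 + I²)*8 = √(I²)*8 = 8*√(I²))
A(53, 125) - (-537)*(-30/24 + z/20) = 8*√(125²) - (-537)*(-30/24 + 18/20) = 8*√15625 - (-537)*(-30*1/24 + 18*(1/20)) = 8*125 - (-537)*(-5/4 + 9/10) = 1000 - (-537)*(-7)/20 = 1000 - 1*3759/20 = 1000 - 3759/20 = 16241/20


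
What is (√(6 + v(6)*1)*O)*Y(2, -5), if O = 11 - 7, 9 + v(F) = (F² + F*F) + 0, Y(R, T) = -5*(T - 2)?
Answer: 140*√69 ≈ 1162.9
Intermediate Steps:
Y(R, T) = 10 - 5*T (Y(R, T) = -5*(-2 + T) = 10 - 5*T)
v(F) = -9 + 2*F² (v(F) = -9 + ((F² + F*F) + 0) = -9 + ((F² + F²) + 0) = -9 + (2*F² + 0) = -9 + 2*F²)
O = 4
(√(6 + v(6)*1)*O)*Y(2, -5) = (√(6 + (-9 + 2*6²)*1)*4)*(10 - 5*(-5)) = (√(6 + (-9 + 2*36)*1)*4)*(10 + 25) = (√(6 + (-9 + 72)*1)*4)*35 = (√(6 + 63*1)*4)*35 = (√(6 + 63)*4)*35 = (√69*4)*35 = (4*√69)*35 = 140*√69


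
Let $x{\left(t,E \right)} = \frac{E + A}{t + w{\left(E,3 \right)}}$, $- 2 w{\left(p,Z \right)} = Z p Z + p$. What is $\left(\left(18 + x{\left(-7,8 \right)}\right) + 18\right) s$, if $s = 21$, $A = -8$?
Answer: $756$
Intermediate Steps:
$w{\left(p,Z \right)} = - \frac{p}{2} - \frac{p Z^{2}}{2}$ ($w{\left(p,Z \right)} = - \frac{Z p Z + p}{2} = - \frac{p Z^{2} + p}{2} = - \frac{p + p Z^{2}}{2} = - \frac{p}{2} - \frac{p Z^{2}}{2}$)
$x{\left(t,E \right)} = \frac{-8 + E}{t - 5 E}$ ($x{\left(t,E \right)} = \frac{E - 8}{t - \frac{E \left(1 + 3^{2}\right)}{2}} = \frac{-8 + E}{t - \frac{E \left(1 + 9\right)}{2}} = \frac{-8 + E}{t - \frac{1}{2} E 10} = \frac{-8 + E}{t - 5 E}$)
$\left(\left(18 + x{\left(-7,8 \right)}\right) + 18\right) s = \left(\left(18 + \frac{8 - 8}{\left(-1\right) \left(-7\right) + 5 \cdot 8}\right) + 18\right) 21 = \left(\left(18 + \frac{8 - 8}{7 + 40}\right) + 18\right) 21 = \left(\left(18 + \frac{1}{47} \cdot 0\right) + 18\right) 21 = \left(\left(18 + 0\right) + 18\right) 21 = \left(18 + 18\right) 21 = 36 \cdot 21 = 756$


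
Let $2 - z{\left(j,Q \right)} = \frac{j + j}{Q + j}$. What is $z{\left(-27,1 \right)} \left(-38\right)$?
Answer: $\frac{38}{13} \approx 2.9231$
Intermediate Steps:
$z{\left(j,Q \right)} = 2 - \frac{2 j}{Q + j}$ ($z{\left(j,Q \right)} = 2 - \frac{j + j}{Q + j} = 2 - \frac{2 j}{Q + j}$)
$z{\left(-27,1 \right)} \left(-38\right) = 2 \cdot 1 \frac{1}{1 - 27} \left(-38\right) = 2 \cdot 1 \frac{1}{-26} \left(-38\right) = 2 \cdot 1 \left(- \frac{1}{26}\right) \left(-38\right) = \left(- \frac{1}{13}\right) \left(-38\right) = \frac{38}{13}$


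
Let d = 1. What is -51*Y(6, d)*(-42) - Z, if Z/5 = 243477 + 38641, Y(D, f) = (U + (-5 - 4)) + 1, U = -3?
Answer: -1434152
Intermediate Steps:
Y(D, f) = -11 (Y(D, f) = (-3 + (-5 - 4)) + 1 = (-3 - 9) + 1 = -12 + 1 = -11)
Z = 1410590 (Z = 5*(243477 + 38641) = 5*282118 = 1410590)
-51*Y(6, d)*(-42) - Z = -51*(-11)*(-42) - 1*1410590 = 561*(-42) - 1410590 = -23562 - 1410590 = -1434152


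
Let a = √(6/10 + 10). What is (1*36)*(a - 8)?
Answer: -288 + 36*√265/5 ≈ -170.79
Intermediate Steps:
a = √265/5 (a = √(6*(⅒) + 10) = √(⅗ + 10) = √(53/5) = √265/5 ≈ 3.2558)
(1*36)*(a - 8) = (1*36)*(√265/5 - 8) = 36*(-8 + √265/5) = -288 + 36*√265/5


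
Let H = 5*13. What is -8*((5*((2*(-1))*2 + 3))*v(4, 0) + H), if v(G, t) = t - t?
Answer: -520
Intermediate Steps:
v(G, t) = 0
H = 65
-8*((5*((2*(-1))*2 + 3))*v(4, 0) + H) = -8*((5*((2*(-1))*2 + 3))*0 + 65) = -8*((5*(-2*2 + 3))*0 + 65) = -8*((5*(-4 + 3))*0 + 65) = -8*((5*(-1))*0 + 65) = -8*(-5*0 + 65) = -8*(0 + 65) = -8*65 = -520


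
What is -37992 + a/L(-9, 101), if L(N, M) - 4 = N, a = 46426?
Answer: -236386/5 ≈ -47277.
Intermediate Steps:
L(N, M) = 4 + N
-37992 + a/L(-9, 101) = -37992 + 46426/(4 - 9) = -37992 + 46426/(-5) = -37992 + 46426*(-⅕) = -37992 - 46426/5 = -236386/5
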